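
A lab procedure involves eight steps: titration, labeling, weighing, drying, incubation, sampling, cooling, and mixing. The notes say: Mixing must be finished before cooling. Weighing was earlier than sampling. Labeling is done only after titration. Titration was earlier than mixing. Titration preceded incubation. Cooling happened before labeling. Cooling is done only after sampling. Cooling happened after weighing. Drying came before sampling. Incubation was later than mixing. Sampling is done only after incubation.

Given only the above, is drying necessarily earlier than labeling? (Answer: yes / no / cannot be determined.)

Chain the constraints: drying → sampling → cooling → labeling. Each link is directly stated, so drying comes before labeling.

yes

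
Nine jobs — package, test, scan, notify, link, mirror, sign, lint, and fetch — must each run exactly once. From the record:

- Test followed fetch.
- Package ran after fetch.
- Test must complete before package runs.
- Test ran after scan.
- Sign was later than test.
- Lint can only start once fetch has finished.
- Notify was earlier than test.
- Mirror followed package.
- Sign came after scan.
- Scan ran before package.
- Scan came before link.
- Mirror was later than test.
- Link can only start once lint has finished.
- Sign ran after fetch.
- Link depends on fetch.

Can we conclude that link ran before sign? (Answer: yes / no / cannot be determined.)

cannot be determined

No chain of stated constraints runs from link to sign, and none runs from sign to link either.
So the relative order of link and sign is not fixed by the given facts.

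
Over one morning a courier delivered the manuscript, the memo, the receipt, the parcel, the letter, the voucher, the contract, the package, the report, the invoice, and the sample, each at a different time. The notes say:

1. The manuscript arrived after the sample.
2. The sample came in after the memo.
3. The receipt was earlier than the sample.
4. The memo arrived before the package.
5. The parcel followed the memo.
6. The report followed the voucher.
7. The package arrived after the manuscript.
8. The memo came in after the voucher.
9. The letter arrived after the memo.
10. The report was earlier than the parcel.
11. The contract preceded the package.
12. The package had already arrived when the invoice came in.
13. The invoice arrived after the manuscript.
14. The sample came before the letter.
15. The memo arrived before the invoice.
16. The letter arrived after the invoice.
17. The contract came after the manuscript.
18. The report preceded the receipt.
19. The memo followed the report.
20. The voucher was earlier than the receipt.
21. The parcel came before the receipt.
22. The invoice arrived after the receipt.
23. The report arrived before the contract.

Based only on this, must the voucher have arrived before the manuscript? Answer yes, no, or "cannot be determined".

yes

Chain the constraints: the voucher → the receipt → the sample → the manuscript. Each link is directly stated, so the voucher comes before the manuscript.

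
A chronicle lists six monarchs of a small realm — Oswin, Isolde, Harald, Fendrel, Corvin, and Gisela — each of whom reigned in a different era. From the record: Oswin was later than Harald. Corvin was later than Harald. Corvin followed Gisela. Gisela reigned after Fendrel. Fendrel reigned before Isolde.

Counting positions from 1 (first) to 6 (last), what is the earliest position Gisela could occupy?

Fendrel must come before Gisela — 1 forced predecessor.
Nothing else is forced ahead of Gisela, so their earliest slot is position 1 + 1 = 2.

2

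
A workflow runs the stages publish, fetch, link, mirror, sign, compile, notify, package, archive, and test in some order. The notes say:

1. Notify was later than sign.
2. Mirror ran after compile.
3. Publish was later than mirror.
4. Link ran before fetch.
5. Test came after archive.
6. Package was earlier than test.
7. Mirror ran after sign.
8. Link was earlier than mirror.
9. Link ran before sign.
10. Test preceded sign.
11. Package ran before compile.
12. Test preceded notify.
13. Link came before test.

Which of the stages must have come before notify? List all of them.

archive, link, package, sign, test

Directly stated before notify: sign and test.
Archive reaches notify via archive → test → notify.
Link reaches notify via link → test → notify.
Package reaches notify via package → test → notify.
No chain forces publish (or any of the others) ahead of notify.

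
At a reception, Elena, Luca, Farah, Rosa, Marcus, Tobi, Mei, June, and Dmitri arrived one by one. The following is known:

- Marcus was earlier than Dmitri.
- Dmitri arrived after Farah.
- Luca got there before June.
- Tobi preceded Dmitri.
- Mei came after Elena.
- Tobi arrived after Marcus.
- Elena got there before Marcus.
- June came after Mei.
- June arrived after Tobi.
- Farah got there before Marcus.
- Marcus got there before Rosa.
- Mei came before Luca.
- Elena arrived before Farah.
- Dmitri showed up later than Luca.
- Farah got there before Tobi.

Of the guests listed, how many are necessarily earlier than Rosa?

3

Directly stated before Rosa: Marcus.
Elena reaches Rosa via Elena → Marcus → Rosa.
Farah reaches Rosa via Farah → Marcus → Rosa.
That's Elena, Farah, and Marcus — 3 in all.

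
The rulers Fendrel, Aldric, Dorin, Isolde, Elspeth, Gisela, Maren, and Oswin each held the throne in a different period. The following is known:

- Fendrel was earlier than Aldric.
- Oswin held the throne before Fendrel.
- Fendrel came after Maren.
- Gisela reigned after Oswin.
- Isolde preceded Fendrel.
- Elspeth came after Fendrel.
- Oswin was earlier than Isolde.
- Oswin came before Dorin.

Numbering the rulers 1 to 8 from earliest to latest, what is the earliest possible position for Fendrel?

4

Isolde, Maren, and Oswin must all come before Fendrel — 3 forced predecessors.
Nothing else is forced ahead of Fendrel, so their earliest slot is position 3 + 1 = 4.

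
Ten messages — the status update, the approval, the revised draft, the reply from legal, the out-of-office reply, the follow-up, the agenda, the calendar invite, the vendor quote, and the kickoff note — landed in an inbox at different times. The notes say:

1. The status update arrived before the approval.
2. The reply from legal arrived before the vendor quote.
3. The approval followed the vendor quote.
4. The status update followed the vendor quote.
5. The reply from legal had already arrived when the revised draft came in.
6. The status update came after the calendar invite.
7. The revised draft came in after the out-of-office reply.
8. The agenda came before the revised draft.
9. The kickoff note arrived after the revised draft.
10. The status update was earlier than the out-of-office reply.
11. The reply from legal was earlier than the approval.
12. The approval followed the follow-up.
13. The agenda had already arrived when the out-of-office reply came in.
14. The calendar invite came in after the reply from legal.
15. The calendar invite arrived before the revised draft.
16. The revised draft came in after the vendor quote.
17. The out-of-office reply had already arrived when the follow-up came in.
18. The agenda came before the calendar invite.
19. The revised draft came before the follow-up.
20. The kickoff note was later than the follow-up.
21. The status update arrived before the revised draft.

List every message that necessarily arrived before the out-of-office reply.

Directly stated before the out-of-office reply: the agenda and the status update.
The calendar invite reaches the out-of-office reply via the calendar invite → the status update → the out-of-office reply.
The reply from legal reaches the out-of-office reply via the reply from legal → the calendar invite → the status update → the out-of-office reply.
The vendor quote reaches the out-of-office reply via the vendor quote → the status update → the out-of-office reply.

the agenda, the calendar invite, the reply from legal, the status update, the vendor quote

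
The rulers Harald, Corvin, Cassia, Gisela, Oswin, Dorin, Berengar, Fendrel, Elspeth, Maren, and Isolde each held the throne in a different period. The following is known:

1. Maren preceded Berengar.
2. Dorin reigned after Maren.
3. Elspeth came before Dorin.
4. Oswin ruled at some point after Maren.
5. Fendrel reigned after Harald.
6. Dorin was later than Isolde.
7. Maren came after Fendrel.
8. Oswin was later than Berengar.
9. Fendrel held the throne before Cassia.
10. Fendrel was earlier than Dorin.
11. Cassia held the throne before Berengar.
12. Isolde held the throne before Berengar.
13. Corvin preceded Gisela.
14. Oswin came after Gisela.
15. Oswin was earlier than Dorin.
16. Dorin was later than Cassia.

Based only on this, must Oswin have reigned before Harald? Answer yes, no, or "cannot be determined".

no

Tracing the constraints gives Harald → Fendrel → Maren → Oswin, so Harald must come before Oswin.
That means Oswin cannot be before Harald.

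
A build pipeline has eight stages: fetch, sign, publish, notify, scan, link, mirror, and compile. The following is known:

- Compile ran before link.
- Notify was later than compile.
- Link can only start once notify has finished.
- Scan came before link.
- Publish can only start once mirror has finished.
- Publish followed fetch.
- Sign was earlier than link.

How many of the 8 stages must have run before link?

Directly stated before link: compile, notify, scan, and sign.
No chain forces publish (or any of the others) ahead of link.
That's compile, notify, scan, and sign — 4 in all.

4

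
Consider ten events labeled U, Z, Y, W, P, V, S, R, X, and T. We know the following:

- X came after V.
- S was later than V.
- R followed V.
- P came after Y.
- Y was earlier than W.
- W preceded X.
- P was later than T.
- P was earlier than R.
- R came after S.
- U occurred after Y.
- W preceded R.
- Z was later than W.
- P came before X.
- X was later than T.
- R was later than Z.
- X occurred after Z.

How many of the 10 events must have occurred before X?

6

Directly stated before X: P, T, V, W, and Z.
Y reaches X via Y → W → X.
No chain forces S (or any of the others) ahead of X.
That's P, T, V, W, Y, and Z — 6 in all.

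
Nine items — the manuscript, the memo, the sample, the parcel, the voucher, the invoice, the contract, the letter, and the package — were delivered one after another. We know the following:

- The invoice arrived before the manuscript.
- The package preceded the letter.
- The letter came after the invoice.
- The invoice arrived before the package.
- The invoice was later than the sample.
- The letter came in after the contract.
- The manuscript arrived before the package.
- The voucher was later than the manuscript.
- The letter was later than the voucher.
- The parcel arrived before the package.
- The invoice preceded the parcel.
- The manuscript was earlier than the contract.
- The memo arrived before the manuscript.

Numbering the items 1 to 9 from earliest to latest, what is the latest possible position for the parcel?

7

The parcel must come before the letter and the package — 2 items forced after it.
Everything else can be placed before the parcel in some valid order, so the parcel can sit as late as position 9 − 2 = 7.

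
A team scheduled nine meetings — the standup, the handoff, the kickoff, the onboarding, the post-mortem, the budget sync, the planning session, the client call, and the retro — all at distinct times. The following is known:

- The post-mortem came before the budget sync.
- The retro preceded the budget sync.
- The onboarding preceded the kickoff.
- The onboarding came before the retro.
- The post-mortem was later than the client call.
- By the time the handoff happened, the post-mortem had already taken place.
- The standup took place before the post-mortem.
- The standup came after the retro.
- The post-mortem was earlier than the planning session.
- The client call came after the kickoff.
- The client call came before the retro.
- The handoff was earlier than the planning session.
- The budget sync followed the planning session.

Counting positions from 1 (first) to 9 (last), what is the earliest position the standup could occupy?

5

The client call, the kickoff, the onboarding, and the retro must all come before the standup — 4 forced predecessors.
Nothing else is forced ahead of the standup, so its earliest slot is position 4 + 1 = 5.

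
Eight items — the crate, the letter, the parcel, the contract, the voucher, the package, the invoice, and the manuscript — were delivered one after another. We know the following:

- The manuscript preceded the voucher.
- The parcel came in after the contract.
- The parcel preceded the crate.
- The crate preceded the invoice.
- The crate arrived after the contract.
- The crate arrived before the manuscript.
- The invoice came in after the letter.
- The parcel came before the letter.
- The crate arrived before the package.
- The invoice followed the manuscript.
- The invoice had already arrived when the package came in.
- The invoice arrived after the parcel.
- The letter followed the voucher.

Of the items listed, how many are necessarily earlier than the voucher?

Directly stated before the voucher: the manuscript.
The contract reaches the voucher via the contract → the crate → the manuscript → the voucher.
The crate reaches the voucher via the crate → the manuscript → the voucher.
The parcel reaches the voucher via the parcel → the crate → the manuscript → the voucher.
No chain forces the package (or any of the others) ahead of the voucher.
That's the contract, the crate, the manuscript, and the parcel — 4 in all.

4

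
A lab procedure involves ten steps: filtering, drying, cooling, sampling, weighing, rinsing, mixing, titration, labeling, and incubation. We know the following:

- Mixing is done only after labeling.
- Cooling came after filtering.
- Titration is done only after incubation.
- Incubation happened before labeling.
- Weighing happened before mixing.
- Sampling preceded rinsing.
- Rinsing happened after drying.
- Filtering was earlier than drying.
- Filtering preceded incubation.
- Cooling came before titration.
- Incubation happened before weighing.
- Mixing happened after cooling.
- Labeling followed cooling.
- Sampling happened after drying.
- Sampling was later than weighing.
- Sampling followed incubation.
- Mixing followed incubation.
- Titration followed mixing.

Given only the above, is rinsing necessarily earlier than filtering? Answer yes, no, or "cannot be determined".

no

Tracing the constraints gives filtering → drying → rinsing, so filtering must come before rinsing.
That means rinsing cannot be before filtering.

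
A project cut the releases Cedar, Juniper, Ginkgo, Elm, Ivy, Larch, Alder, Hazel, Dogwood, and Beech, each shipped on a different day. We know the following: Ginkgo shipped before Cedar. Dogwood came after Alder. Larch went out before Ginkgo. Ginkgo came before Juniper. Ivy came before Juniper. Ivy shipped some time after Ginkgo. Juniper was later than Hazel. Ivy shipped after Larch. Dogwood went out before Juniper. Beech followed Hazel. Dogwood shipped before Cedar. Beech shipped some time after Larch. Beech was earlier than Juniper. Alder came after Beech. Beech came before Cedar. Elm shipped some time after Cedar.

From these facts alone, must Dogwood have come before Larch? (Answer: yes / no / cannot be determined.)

no

Tracing the constraints gives Larch → Beech → Alder → Dogwood, so Larch must come before Dogwood.
That means Dogwood cannot be before Larch.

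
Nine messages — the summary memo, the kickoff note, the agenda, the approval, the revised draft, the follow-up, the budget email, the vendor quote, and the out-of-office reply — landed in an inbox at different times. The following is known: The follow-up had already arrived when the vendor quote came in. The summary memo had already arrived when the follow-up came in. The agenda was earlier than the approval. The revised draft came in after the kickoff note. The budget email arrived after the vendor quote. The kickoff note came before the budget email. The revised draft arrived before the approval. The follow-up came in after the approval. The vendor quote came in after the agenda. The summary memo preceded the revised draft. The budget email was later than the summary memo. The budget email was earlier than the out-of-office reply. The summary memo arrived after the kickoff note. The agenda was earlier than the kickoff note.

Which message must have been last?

Every other message has a chain of constraints placing it before the out-of-office reply, so the out-of-office reply is last.

the out-of-office reply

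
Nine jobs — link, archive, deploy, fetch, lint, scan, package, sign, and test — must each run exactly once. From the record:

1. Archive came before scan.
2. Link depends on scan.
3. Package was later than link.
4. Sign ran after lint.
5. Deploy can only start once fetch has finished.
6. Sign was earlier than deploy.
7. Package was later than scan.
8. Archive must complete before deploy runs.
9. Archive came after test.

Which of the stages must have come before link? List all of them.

archive, scan, test

Directly stated before link: scan.
Archive reaches link via archive → scan → link.
Test reaches link via test → archive → scan → link.
No chain forces deploy (or any of the others) ahead of link.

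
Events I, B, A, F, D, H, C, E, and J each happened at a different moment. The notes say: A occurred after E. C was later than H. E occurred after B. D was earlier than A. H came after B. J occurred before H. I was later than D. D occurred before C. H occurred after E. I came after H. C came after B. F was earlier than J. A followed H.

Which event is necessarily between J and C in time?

H

Tracing the constraints gives J → H → C, so H sits after J and before C.
No other event is forced both after J and before C.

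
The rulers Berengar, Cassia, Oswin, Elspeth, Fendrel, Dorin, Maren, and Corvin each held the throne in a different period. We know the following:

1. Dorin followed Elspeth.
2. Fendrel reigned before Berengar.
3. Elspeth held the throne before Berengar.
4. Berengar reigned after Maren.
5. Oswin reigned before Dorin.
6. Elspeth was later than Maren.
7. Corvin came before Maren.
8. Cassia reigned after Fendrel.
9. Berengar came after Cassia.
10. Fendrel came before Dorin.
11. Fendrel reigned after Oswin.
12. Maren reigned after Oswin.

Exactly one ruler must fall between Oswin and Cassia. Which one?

Fendrel

Tracing the constraints gives Oswin → Fendrel → Cassia, so Fendrel sits after Oswin and before Cassia.
No other ruler is forced both after Oswin and before Cassia.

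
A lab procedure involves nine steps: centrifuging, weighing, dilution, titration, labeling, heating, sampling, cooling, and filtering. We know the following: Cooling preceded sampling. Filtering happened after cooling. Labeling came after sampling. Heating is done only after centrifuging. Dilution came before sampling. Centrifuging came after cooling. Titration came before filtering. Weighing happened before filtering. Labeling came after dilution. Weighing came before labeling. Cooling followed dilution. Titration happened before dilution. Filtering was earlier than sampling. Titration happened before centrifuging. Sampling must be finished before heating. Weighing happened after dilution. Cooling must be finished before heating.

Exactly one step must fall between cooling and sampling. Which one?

Tracing the constraints gives cooling → filtering → sampling, so filtering sits after cooling and before sampling.
No other step is forced both after cooling and before sampling.

filtering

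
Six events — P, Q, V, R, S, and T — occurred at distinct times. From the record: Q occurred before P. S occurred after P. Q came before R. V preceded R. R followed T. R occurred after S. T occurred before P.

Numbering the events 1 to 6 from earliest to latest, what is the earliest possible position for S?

P, Q, and T must all come before S — 3 forced predecessors.
Nothing else is forced ahead of S, so its earliest slot is position 3 + 1 = 4.

4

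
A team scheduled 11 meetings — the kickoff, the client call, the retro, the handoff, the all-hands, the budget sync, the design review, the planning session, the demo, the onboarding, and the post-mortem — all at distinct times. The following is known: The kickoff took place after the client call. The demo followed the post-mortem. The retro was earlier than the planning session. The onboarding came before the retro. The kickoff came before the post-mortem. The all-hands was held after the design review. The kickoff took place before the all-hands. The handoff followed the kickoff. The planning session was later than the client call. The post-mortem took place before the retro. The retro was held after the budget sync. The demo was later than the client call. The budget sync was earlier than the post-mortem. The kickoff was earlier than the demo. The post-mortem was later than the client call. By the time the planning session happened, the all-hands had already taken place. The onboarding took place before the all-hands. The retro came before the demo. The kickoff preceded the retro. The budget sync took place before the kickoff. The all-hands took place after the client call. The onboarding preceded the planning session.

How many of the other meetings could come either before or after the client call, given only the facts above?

3

Forced after the client call: the all-hands, the demo, the handoff, the kickoff, the planning session, the post-mortem, and the retro.
That leaves the budget sync, the design review, and the onboarding with no forced order relative to the client call — 3.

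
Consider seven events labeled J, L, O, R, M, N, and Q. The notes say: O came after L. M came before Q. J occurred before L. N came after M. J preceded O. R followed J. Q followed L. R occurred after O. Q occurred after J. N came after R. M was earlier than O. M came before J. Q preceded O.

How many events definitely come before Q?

Directly stated before Q: J, L, and M.
No chain forces O (or any of the others) ahead of Q.
That's J, L, and M — 3 in all.

3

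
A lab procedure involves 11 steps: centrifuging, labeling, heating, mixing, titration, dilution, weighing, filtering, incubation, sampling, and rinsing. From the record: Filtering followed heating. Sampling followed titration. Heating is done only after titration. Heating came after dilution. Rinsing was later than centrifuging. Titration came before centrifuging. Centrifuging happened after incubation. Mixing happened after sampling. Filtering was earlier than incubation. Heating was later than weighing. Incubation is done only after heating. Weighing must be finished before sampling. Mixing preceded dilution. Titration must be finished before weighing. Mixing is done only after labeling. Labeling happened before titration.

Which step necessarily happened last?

Every other step has a chain of constraints placing it before rinsing, so rinsing is last.

rinsing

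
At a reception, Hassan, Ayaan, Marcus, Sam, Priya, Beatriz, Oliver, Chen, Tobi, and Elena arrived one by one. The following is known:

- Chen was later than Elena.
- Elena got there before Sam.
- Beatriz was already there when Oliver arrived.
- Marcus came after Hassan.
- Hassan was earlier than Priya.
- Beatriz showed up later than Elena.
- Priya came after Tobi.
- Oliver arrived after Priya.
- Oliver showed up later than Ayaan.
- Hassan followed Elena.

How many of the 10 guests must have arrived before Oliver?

6

Directly stated before Oliver: Ayaan, Beatriz, and Priya.
Elena reaches Oliver via Elena → Beatriz → Oliver.
Hassan reaches Oliver via Hassan → Priya → Oliver.
Tobi reaches Oliver via Tobi → Priya → Oliver.
No chain forces Chen (or any of the others) ahead of Oliver.
That's Ayaan, Beatriz, Elena, Hassan, Priya, and Tobi — 6 in all.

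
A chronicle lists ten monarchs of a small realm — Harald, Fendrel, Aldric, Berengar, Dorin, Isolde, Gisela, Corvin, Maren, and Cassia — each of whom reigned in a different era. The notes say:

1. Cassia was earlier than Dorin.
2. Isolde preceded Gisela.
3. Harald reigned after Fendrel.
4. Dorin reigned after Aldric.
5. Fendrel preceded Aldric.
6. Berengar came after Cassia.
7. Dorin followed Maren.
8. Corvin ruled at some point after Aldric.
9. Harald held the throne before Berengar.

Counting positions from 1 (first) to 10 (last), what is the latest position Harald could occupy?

Harald must come before Berengar — 1 ruler forced after them.
Everything else can be placed before Harald in some valid order, so Harald can sit as late as position 10 − 1 = 9.

9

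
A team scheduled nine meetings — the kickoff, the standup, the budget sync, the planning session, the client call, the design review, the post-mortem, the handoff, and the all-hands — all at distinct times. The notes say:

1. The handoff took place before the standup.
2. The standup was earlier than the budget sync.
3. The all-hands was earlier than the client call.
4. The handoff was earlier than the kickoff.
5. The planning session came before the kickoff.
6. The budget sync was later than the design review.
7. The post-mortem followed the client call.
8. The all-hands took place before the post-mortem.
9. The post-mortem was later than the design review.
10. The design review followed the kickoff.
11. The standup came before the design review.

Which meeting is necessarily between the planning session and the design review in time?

Tracing the constraints gives the planning session → the kickoff → the design review, so the kickoff sits after the planning session and before the design review.
No other meeting is forced both after the planning session and before the design review.

the kickoff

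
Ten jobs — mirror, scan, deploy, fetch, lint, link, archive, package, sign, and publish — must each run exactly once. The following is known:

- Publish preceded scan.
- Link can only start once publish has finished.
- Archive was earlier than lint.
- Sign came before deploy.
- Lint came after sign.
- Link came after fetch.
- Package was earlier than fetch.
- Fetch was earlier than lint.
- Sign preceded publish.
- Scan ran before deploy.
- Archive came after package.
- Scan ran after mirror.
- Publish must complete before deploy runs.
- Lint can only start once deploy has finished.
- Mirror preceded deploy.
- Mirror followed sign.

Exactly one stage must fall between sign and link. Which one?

Tracing the constraints gives sign → publish → link, so publish sits after sign and before link.
No other stage is forced both after sign and before link.

publish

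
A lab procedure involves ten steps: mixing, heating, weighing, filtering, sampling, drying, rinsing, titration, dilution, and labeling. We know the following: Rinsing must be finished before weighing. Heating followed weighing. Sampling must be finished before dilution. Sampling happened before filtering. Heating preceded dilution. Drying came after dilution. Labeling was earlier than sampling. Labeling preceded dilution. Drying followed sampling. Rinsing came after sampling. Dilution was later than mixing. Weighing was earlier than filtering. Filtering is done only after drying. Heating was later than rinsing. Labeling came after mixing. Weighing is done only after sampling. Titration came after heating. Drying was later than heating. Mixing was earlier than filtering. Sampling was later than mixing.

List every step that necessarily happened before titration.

heating, labeling, mixing, rinsing, sampling, weighing

Directly stated before titration: heating.
Labeling reaches titration via labeling → sampling → weighing → heating → titration.
Mixing reaches titration via mixing → sampling → weighing → heating → titration.
Rinsing reaches titration via rinsing → heating → titration.
Likewise sampling and weighing each reach titration by chaining the stated constraints.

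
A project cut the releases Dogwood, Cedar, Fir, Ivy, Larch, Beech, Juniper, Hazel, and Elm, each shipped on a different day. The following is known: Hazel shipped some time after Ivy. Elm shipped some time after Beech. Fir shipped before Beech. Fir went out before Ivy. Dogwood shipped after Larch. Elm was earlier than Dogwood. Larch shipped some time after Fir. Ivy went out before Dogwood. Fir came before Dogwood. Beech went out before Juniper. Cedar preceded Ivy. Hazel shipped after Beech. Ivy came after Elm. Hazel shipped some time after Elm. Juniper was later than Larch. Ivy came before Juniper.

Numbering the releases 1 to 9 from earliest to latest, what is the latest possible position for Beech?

Beech must come before Dogwood, Elm, Hazel, Ivy, and Juniper — 5 releases forced after it.
Everything else can be placed before Beech in some valid order, so Beech can sit as late as position 9 − 5 = 4.

4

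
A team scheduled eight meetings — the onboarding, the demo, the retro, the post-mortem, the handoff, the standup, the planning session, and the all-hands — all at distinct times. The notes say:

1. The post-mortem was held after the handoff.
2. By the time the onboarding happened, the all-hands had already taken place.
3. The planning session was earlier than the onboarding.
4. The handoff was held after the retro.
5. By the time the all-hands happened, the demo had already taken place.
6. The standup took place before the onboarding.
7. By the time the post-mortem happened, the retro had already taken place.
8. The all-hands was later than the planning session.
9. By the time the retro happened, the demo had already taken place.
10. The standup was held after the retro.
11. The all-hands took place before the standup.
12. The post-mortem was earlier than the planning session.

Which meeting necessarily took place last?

the onboarding

Every other meeting has a chain of constraints placing it before the onboarding, so the onboarding is last.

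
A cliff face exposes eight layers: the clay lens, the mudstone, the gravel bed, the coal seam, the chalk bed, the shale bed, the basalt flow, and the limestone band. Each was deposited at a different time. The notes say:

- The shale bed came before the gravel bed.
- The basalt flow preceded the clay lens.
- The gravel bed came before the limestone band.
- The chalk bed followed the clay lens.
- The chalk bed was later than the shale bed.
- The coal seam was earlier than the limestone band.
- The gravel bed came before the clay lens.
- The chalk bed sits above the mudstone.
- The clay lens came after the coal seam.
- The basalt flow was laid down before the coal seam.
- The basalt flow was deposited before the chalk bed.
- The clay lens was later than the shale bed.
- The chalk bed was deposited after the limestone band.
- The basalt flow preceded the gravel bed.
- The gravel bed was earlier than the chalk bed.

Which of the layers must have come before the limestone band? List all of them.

the basalt flow, the coal seam, the gravel bed, the shale bed

Directly stated before the limestone band: the coal seam and the gravel bed.
The basalt flow reaches the limestone band via the basalt flow → the gravel bed → the limestone band.
The shale bed reaches the limestone band via the shale bed → the gravel bed → the limestone band.
No chain forces the chalk bed (or any of the others) ahead of the limestone band.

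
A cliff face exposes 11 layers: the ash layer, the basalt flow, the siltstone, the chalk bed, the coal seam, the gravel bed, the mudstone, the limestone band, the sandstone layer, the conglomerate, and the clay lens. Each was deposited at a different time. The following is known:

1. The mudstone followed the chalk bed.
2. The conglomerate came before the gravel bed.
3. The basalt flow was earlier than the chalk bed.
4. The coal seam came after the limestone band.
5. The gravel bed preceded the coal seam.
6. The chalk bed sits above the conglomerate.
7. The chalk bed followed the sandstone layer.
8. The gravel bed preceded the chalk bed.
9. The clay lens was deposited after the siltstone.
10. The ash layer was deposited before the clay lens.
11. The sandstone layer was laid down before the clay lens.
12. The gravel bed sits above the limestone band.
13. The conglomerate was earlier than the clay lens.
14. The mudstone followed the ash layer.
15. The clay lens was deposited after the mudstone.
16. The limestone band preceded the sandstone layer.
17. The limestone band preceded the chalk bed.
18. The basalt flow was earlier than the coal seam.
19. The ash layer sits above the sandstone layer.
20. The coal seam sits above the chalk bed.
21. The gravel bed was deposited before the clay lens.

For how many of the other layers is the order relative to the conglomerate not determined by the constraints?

Forced after the conglomerate: the chalk bed, the clay lens, the coal seam, the gravel bed, and the mudstone.
That leaves the ash layer, the basalt flow, the limestone band, the sandstone layer, and the siltstone with no forced order relative to the conglomerate — 5.

5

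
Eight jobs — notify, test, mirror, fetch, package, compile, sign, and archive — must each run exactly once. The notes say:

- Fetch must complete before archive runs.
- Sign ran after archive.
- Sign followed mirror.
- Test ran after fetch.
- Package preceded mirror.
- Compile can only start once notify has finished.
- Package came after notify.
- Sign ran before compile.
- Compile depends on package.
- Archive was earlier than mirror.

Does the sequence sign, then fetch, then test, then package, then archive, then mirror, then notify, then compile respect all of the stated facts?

no

The constraints require mirror before sign, but in the proposed sequence sign appears ahead of mirror. That one violation is enough.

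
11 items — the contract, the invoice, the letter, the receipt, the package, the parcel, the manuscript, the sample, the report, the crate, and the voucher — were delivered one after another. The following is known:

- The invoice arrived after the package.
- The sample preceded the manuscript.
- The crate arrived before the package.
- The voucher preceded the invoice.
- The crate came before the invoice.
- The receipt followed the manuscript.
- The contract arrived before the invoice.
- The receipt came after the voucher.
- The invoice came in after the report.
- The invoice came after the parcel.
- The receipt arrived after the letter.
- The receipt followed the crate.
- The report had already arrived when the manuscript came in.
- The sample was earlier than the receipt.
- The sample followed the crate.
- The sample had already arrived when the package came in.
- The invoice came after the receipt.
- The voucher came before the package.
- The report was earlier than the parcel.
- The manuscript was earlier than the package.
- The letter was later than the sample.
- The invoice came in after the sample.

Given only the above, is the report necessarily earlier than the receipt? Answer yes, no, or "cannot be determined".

Chain the constraints: the report → the manuscript → the receipt. Each link is directly stated, so the report comes before the receipt.

yes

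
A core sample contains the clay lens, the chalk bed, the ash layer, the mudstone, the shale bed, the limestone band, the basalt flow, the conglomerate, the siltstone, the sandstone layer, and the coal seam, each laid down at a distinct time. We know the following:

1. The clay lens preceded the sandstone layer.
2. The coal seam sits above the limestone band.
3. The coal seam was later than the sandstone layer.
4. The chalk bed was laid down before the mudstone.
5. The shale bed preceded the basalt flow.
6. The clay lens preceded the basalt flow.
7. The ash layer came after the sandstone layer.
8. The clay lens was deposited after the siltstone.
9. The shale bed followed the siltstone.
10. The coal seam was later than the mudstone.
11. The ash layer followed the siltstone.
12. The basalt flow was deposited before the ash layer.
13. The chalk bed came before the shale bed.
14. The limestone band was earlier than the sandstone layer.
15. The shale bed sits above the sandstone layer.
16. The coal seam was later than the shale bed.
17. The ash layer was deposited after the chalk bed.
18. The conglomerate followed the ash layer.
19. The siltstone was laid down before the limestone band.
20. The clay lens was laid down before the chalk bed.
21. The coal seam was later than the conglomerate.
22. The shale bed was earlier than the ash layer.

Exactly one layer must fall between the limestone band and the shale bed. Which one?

the sandstone layer

Tracing the constraints gives the limestone band → the sandstone layer → the shale bed, so the sandstone layer sits after the limestone band and before the shale bed.
No other layer is forced both after the limestone band and before the shale bed.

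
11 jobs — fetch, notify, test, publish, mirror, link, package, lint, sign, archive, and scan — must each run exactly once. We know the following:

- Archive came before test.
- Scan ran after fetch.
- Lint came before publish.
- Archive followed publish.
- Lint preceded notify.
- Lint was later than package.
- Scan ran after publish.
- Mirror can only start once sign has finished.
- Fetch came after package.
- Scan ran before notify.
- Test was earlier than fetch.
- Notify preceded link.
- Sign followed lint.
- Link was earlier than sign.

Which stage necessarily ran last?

mirror

Every other stage has a chain of constraints placing it before mirror, so mirror is last.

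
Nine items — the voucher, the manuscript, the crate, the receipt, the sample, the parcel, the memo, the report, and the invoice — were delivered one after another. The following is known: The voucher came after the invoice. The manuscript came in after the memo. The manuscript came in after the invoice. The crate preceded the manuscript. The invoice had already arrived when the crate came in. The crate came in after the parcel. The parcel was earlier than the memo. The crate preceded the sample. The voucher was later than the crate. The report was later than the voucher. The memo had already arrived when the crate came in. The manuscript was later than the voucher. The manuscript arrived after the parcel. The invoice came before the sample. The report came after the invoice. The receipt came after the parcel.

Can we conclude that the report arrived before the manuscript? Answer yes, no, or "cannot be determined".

No chain of stated constraints runs from the report to the manuscript, and none runs from the manuscript to the report either.
So the relative order of the report and the manuscript is not fixed by the given facts.

cannot be determined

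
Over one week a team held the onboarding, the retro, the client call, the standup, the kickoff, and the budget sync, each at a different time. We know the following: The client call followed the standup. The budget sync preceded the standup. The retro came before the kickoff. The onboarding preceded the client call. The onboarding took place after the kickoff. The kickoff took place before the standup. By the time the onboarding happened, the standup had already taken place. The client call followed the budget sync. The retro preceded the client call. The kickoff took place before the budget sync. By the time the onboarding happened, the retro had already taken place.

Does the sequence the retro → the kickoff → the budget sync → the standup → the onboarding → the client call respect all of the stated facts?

yes

Check each stated constraint against the proposed order — e.g. the retro is ahead of the onboarding; the retro is ahead of the client call. Every pair is in the required order; nothing is violated.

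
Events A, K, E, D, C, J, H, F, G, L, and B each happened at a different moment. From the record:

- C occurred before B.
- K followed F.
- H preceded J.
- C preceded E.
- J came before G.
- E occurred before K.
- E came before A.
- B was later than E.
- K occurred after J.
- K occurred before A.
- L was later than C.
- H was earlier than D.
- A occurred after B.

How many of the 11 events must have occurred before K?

Directly stated before K: E, F, and J.
C reaches K via C → E → K.
H reaches K via H → J → K.
No chain forces D (or any of the others) ahead of K.
That's C, E, F, H, and J — 5 in all.

5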